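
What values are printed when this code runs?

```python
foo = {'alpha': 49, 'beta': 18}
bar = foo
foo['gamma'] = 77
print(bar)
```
{'alpha': 49, 'beta': 18, 'gamma': 77}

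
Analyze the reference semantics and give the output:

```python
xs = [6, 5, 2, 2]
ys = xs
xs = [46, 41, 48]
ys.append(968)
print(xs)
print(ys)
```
[46, 41, 48]
[6, 5, 2, 2, 968]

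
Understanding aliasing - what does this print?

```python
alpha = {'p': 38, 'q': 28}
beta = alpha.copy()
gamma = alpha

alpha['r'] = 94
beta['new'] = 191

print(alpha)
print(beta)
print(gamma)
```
{'p': 38, 'q': 28, 'r': 94}
{'p': 38, 'q': 28, 'new': 191}
{'p': 38, 'q': 28, 'r': 94}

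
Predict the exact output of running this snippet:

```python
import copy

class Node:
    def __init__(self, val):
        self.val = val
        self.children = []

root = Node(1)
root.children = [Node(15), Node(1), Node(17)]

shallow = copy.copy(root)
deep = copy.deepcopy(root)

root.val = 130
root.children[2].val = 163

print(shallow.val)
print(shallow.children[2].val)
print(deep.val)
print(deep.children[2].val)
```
1
163
1
17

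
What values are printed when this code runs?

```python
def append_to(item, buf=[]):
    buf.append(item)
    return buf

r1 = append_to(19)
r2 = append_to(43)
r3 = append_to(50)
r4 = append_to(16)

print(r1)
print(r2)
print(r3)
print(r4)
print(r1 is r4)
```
[19, 43, 50, 16]
[19, 43, 50, 16]
[19, 43, 50, 16]
[19, 43, 50, 16]
True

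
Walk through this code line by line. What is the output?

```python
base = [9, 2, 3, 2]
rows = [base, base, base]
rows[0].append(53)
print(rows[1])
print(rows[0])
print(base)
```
[9, 2, 3, 2, 53]
[9, 2, 3, 2, 53]
[9, 2, 3, 2, 53]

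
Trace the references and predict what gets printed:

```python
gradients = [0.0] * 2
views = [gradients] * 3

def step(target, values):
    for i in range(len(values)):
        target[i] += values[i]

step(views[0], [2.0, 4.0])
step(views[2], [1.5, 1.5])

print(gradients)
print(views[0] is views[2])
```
[3.5, 5.5]
True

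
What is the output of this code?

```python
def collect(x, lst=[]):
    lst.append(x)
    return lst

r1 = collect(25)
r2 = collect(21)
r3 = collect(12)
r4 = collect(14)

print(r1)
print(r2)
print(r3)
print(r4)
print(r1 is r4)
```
[25, 21, 12, 14]
[25, 21, 12, 14]
[25, 21, 12, 14]
[25, 21, 12, 14]
True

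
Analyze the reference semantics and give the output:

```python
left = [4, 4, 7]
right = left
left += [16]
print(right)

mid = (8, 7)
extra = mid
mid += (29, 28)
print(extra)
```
[4, 4, 7, 16]
(8, 7)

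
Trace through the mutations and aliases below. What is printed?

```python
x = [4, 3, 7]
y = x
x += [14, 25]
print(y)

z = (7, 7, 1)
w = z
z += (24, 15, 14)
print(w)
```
[4, 3, 7, 14, 25]
(7, 7, 1)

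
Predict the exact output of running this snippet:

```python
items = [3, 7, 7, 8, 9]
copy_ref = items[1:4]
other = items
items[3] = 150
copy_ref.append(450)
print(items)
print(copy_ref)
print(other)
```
[3, 7, 7, 150, 9]
[7, 7, 8, 450]
[3, 7, 7, 150, 9]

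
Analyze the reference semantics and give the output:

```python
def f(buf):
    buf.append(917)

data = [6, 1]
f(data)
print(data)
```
[6, 1, 917]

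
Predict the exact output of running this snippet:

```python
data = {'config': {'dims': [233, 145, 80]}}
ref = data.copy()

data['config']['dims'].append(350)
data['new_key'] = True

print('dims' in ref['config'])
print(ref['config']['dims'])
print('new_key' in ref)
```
True
[233, 145, 80, 350]
False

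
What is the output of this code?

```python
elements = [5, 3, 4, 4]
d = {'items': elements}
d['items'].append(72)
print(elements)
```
[5, 3, 4, 4, 72]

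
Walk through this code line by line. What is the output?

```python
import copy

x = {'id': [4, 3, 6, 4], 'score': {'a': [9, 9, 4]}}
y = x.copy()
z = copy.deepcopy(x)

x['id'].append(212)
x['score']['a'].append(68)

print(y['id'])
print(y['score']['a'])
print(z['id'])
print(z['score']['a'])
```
[4, 3, 6, 4, 212]
[9, 9, 4, 68]
[4, 3, 6, 4]
[9, 9, 4]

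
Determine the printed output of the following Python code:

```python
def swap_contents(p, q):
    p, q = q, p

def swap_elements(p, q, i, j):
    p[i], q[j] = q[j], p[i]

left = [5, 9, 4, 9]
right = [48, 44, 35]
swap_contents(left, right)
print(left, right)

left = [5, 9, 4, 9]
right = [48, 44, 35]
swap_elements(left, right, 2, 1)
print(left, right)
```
[5, 9, 4, 9] [48, 44, 35]
[5, 9, 44, 9] [48, 4, 35]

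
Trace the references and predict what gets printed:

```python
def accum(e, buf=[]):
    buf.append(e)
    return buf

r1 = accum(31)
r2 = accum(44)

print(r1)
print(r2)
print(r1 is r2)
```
[31, 44]
[31, 44]
True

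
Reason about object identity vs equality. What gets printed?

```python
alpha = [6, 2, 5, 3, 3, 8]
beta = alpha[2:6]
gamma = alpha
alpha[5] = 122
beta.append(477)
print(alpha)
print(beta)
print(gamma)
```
[6, 2, 5, 3, 3, 122]
[5, 3, 3, 8, 477]
[6, 2, 5, 3, 3, 122]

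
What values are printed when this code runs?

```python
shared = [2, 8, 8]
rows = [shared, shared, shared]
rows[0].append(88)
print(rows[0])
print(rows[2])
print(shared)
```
[2, 8, 8, 88]
[2, 8, 8, 88]
[2, 8, 8, 88]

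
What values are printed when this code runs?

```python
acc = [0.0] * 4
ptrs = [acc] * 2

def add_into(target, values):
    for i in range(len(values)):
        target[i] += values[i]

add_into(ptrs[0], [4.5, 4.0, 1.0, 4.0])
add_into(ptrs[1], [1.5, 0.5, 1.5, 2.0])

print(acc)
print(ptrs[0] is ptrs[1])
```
[6.0, 4.5, 2.5, 6.0]
True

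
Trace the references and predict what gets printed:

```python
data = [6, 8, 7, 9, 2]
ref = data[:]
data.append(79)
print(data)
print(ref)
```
[6, 8, 7, 9, 2, 79]
[6, 8, 7, 9, 2]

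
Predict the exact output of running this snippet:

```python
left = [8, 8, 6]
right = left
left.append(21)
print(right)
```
[8, 8, 6, 21]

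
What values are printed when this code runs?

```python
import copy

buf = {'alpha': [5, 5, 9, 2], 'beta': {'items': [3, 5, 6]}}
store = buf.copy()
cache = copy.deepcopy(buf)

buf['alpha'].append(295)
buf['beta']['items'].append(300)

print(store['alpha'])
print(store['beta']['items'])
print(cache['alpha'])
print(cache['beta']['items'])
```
[5, 5, 9, 2, 295]
[3, 5, 6, 300]
[5, 5, 9, 2]
[3, 5, 6]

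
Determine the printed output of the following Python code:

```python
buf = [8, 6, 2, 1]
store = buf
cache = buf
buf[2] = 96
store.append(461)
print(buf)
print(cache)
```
[8, 6, 96, 1, 461]
[8, 6, 96, 1, 461]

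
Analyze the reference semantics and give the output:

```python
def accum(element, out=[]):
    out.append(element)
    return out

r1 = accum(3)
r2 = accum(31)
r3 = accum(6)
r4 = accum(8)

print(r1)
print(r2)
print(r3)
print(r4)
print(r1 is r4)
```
[3, 31, 6, 8]
[3, 31, 6, 8]
[3, 31, 6, 8]
[3, 31, 6, 8]
True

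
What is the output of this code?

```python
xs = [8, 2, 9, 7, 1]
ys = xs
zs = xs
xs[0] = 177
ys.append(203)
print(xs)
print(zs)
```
[177, 2, 9, 7, 1, 203]
[177, 2, 9, 7, 1, 203]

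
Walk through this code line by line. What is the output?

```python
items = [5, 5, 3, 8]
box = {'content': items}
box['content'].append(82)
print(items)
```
[5, 5, 3, 8, 82]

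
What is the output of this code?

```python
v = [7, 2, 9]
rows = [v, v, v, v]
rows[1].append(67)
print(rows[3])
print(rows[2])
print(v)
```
[7, 2, 9, 67]
[7, 2, 9, 67]
[7, 2, 9, 67]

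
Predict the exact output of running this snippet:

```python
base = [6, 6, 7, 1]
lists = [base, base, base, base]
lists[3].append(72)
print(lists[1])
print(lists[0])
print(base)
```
[6, 6, 7, 1, 72]
[6, 6, 7, 1, 72]
[6, 6, 7, 1, 72]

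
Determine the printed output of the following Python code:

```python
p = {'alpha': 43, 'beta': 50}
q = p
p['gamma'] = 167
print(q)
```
{'alpha': 43, 'beta': 50, 'gamma': 167}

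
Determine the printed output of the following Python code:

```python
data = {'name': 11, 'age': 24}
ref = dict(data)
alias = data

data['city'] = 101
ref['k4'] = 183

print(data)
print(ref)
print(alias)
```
{'name': 11, 'age': 24, 'city': 101}
{'name': 11, 'age': 24, 'k4': 183}
{'name': 11, 'age': 24, 'city': 101}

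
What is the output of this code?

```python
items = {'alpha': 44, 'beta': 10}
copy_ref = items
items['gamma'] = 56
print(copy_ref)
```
{'alpha': 44, 'beta': 10, 'gamma': 56}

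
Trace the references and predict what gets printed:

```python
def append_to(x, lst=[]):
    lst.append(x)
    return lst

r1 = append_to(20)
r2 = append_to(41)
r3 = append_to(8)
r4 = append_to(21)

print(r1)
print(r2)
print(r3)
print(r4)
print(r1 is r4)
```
[20, 41, 8, 21]
[20, 41, 8, 21]
[20, 41, 8, 21]
[20, 41, 8, 21]
True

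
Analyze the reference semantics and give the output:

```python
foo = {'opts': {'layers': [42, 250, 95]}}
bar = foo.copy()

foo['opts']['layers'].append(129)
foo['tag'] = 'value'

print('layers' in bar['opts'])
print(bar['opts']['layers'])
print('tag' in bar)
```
True
[42, 250, 95, 129]
False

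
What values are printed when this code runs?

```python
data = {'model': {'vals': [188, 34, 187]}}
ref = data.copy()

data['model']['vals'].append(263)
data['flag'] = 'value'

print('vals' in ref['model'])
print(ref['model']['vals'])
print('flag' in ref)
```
True
[188, 34, 187, 263]
False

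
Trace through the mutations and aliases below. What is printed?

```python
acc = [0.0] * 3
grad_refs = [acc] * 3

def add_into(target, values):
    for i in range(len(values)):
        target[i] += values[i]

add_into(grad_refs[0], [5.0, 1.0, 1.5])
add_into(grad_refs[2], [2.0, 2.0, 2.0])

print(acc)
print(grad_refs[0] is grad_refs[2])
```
[7.0, 3.0, 3.5]
True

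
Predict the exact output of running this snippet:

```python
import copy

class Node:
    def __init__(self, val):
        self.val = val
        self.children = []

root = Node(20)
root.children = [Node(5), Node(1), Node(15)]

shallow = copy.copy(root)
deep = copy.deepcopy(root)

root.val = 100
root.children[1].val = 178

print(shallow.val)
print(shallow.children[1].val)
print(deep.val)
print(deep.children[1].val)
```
20
178
20
1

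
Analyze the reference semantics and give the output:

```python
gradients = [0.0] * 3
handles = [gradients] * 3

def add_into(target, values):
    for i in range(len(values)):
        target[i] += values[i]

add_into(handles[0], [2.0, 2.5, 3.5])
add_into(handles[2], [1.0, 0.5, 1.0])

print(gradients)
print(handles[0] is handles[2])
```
[3.0, 3.0, 4.5]
True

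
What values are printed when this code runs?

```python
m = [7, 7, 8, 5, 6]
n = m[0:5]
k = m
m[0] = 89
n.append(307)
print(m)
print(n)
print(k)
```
[89, 7, 8, 5, 6]
[7, 7, 8, 5, 6, 307]
[89, 7, 8, 5, 6]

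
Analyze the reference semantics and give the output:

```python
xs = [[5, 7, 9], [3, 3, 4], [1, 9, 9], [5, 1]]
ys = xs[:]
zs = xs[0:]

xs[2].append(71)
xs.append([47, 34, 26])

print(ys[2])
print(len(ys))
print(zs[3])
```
[1, 9, 9, 71]
4
[5, 1]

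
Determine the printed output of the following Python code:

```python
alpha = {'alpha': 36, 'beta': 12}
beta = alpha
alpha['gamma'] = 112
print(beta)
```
{'alpha': 36, 'beta': 12, 'gamma': 112}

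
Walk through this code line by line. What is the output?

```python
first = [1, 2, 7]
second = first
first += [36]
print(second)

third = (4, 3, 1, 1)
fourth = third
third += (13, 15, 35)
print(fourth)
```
[1, 2, 7, 36]
(4, 3, 1, 1)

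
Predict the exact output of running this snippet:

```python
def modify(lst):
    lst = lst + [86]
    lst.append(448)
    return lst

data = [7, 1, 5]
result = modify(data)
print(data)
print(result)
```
[7, 1, 5]
[7, 1, 5, 86, 448]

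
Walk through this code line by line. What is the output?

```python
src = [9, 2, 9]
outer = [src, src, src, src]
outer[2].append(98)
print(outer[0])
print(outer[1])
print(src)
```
[9, 2, 9, 98]
[9, 2, 9, 98]
[9, 2, 9, 98]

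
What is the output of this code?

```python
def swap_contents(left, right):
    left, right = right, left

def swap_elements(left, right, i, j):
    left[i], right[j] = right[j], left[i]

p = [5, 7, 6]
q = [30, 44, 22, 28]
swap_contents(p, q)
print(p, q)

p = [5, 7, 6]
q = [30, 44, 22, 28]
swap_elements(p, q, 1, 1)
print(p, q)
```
[5, 7, 6] [30, 44, 22, 28]
[5, 44, 6] [30, 7, 22, 28]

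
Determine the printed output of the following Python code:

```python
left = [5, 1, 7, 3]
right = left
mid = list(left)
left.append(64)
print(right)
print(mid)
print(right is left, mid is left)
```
[5, 1, 7, 3, 64]
[5, 1, 7, 3]
True False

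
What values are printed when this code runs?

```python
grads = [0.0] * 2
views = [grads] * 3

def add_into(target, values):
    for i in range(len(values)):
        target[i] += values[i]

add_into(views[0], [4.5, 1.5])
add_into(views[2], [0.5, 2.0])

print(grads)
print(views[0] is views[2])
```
[5.0, 3.5]
True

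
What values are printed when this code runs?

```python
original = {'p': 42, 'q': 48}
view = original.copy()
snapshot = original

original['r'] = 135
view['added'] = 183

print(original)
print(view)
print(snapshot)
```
{'p': 42, 'q': 48, 'r': 135}
{'p': 42, 'q': 48, 'added': 183}
{'p': 42, 'q': 48, 'r': 135}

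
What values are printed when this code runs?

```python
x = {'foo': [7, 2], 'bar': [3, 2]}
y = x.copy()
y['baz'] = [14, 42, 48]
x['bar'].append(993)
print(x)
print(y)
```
{'foo': [7, 2], 'bar': [3, 2, 993]}
{'foo': [7, 2], 'bar': [3, 2, 993], 'baz': [14, 42, 48]}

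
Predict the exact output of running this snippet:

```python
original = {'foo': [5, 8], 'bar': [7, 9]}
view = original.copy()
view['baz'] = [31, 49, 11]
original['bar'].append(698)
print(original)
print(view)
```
{'foo': [5, 8], 'bar': [7, 9, 698]}
{'foo': [5, 8], 'bar': [7, 9, 698], 'baz': [31, 49, 11]}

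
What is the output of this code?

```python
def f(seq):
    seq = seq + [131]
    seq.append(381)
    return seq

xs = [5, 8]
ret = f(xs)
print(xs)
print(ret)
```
[5, 8]
[5, 8, 131, 381]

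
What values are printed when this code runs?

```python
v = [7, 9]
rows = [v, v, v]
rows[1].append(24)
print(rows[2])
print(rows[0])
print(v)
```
[7, 9, 24]
[7, 9, 24]
[7, 9, 24]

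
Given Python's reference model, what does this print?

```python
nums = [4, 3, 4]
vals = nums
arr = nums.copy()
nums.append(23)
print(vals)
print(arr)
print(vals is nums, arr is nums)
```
[4, 3, 4, 23]
[4, 3, 4]
True False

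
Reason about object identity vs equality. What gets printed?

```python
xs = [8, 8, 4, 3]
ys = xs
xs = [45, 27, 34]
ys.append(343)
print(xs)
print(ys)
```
[45, 27, 34]
[8, 8, 4, 3, 343]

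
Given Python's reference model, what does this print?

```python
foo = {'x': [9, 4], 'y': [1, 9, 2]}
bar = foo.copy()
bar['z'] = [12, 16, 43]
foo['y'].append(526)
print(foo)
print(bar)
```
{'x': [9, 4], 'y': [1, 9, 2, 526]}
{'x': [9, 4], 'y': [1, 9, 2, 526], 'z': [12, 16, 43]}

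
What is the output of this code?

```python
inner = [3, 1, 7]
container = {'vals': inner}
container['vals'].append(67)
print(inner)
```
[3, 1, 7, 67]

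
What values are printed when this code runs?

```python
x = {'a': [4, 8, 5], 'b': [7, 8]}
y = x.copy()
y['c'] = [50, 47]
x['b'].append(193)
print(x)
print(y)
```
{'a': [4, 8, 5], 'b': [7, 8, 193]}
{'a': [4, 8, 5], 'b': [7, 8, 193], 'c': [50, 47]}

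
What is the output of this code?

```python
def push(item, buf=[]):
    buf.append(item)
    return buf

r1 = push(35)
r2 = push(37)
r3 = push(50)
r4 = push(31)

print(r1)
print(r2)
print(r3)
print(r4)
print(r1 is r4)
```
[35, 37, 50, 31]
[35, 37, 50, 31]
[35, 37, 50, 31]
[35, 37, 50, 31]
True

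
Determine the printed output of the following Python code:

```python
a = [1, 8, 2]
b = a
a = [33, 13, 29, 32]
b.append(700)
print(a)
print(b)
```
[33, 13, 29, 32]
[1, 8, 2, 700]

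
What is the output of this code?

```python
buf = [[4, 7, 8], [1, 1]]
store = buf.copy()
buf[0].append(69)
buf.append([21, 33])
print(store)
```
[[4, 7, 8, 69], [1, 1]]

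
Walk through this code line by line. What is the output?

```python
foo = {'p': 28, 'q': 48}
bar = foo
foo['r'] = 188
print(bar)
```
{'p': 28, 'q': 48, 'r': 188}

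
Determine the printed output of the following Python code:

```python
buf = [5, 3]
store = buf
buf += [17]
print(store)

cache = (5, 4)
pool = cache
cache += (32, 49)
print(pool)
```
[5, 3, 17]
(5, 4)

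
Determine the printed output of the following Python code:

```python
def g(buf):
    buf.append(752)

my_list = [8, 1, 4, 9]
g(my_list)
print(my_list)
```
[8, 1, 4, 9, 752]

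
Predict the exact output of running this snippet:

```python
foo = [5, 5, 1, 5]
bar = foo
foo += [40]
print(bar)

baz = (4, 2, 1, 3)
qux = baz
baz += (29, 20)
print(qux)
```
[5, 5, 1, 5, 40]
(4, 2, 1, 3)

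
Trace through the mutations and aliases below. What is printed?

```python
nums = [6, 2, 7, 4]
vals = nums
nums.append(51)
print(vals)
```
[6, 2, 7, 4, 51]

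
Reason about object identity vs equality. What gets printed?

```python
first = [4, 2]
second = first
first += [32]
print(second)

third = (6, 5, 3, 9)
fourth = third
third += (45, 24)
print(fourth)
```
[4, 2, 32]
(6, 5, 3, 9)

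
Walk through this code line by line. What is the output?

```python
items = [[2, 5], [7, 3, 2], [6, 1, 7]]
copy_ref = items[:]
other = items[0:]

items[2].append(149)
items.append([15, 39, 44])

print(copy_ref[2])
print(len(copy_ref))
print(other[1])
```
[6, 1, 7, 149]
3
[7, 3, 2]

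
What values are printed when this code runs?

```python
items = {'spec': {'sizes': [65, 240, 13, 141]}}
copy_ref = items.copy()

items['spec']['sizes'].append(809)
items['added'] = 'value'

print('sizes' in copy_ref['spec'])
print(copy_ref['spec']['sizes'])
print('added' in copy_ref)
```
True
[65, 240, 13, 141, 809]
False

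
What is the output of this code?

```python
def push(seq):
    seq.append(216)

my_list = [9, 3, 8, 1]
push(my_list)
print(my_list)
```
[9, 3, 8, 1, 216]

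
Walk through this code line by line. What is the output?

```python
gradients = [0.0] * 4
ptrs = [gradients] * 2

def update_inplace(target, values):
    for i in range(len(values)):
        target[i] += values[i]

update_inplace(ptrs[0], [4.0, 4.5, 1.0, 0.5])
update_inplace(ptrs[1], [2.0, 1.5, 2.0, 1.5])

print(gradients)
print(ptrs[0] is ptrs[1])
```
[6.0, 6.0, 3.0, 2.0]
True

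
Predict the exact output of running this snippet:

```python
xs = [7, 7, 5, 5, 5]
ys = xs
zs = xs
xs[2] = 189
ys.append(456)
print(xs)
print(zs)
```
[7, 7, 189, 5, 5, 456]
[7, 7, 189, 5, 5, 456]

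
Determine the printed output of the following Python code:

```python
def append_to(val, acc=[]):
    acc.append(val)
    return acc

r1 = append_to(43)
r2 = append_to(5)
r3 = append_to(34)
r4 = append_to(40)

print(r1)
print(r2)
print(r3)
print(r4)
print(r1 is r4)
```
[43, 5, 34, 40]
[43, 5, 34, 40]
[43, 5, 34, 40]
[43, 5, 34, 40]
True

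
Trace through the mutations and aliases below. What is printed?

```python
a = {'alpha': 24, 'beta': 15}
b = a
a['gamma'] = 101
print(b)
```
{'alpha': 24, 'beta': 15, 'gamma': 101}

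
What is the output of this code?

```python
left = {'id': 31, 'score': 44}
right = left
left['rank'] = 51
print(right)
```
{'id': 31, 'score': 44, 'rank': 51}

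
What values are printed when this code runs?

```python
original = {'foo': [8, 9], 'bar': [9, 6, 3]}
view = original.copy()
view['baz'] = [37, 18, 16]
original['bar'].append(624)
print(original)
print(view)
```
{'foo': [8, 9], 'bar': [9, 6, 3, 624]}
{'foo': [8, 9], 'bar': [9, 6, 3, 624], 'baz': [37, 18, 16]}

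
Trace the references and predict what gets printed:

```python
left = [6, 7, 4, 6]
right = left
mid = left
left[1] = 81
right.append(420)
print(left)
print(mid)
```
[6, 81, 4, 6, 420]
[6, 81, 4, 6, 420]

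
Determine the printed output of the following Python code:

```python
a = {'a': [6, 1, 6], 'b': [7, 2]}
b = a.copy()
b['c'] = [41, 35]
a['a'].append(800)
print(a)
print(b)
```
{'a': [6, 1, 6, 800], 'b': [7, 2]}
{'a': [6, 1, 6, 800], 'b': [7, 2], 'c': [41, 35]}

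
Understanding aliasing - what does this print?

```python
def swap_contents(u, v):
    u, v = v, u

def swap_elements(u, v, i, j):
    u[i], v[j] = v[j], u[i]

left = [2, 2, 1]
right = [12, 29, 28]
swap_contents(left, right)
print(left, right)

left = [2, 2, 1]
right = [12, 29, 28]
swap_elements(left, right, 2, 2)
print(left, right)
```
[2, 2, 1] [12, 29, 28]
[2, 2, 28] [12, 29, 1]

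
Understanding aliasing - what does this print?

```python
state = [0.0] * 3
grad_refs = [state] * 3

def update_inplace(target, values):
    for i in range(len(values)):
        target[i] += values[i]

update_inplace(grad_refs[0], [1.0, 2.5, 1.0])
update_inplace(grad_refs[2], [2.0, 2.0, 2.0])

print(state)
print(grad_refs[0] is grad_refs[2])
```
[3.0, 4.5, 3.0]
True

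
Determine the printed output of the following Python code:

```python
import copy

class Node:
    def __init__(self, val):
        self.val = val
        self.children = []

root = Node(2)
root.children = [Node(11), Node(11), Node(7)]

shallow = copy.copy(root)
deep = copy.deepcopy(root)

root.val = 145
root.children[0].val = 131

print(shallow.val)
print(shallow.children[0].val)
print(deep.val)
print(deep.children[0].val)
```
2
131
2
11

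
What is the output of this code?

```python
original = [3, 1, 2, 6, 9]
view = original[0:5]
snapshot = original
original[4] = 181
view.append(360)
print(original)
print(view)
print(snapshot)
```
[3, 1, 2, 6, 181]
[3, 1, 2, 6, 9, 360]
[3, 1, 2, 6, 181]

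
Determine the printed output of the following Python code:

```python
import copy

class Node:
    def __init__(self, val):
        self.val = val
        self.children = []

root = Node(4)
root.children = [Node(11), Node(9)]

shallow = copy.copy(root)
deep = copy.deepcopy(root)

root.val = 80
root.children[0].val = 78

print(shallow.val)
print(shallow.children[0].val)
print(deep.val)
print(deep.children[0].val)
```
4
78
4
11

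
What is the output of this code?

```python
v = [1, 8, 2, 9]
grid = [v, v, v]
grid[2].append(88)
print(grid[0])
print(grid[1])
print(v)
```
[1, 8, 2, 9, 88]
[1, 8, 2, 9, 88]
[1, 8, 2, 9, 88]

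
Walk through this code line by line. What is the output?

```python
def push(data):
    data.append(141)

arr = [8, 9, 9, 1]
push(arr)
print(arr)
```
[8, 9, 9, 1, 141]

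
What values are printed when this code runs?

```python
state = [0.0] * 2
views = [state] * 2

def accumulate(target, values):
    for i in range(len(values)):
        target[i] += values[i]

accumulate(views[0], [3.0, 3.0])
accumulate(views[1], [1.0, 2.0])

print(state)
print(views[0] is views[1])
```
[4.0, 5.0]
True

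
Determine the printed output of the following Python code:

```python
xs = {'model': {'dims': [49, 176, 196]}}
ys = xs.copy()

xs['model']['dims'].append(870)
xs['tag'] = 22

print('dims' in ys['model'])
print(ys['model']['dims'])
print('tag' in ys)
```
True
[49, 176, 196, 870]
False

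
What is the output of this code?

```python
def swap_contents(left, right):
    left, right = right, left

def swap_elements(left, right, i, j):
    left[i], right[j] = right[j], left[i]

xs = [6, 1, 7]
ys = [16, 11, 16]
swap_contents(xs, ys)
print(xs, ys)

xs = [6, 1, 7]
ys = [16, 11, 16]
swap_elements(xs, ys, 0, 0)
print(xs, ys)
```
[6, 1, 7] [16, 11, 16]
[16, 1, 7] [6, 11, 16]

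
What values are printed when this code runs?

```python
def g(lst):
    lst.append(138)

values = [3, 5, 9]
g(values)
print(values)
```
[3, 5, 9, 138]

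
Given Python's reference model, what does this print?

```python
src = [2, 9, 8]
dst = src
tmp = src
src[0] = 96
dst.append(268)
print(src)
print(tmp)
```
[96, 9, 8, 268]
[96, 9, 8, 268]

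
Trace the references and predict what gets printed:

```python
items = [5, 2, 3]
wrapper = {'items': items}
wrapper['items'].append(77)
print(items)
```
[5, 2, 3, 77]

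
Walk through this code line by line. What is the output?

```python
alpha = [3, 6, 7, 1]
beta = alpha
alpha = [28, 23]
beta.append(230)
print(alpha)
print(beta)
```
[28, 23]
[3, 6, 7, 1, 230]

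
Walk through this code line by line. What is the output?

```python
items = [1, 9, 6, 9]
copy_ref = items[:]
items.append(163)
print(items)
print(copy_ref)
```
[1, 9, 6, 9, 163]
[1, 9, 6, 9]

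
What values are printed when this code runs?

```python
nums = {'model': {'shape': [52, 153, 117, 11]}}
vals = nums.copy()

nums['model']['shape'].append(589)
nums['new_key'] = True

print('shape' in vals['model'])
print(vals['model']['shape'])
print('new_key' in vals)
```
True
[52, 153, 117, 11, 589]
False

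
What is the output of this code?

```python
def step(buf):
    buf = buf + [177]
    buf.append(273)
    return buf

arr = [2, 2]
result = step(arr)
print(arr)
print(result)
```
[2, 2]
[2, 2, 177, 273]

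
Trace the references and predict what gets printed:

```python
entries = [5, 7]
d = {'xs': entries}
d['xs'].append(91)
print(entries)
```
[5, 7, 91]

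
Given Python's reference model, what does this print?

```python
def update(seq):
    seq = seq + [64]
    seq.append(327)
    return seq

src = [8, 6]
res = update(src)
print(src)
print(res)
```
[8, 6]
[8, 6, 64, 327]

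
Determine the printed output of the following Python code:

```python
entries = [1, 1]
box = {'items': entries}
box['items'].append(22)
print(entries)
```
[1, 1, 22]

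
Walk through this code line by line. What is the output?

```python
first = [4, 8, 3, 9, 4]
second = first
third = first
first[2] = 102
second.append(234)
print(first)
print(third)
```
[4, 8, 102, 9, 4, 234]
[4, 8, 102, 9, 4, 234]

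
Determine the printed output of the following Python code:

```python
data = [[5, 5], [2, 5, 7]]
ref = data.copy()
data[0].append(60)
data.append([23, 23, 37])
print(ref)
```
[[5, 5, 60], [2, 5, 7]]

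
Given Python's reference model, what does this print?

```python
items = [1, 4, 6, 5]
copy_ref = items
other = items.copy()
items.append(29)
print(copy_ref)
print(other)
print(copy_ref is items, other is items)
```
[1, 4, 6, 5, 29]
[1, 4, 6, 5]
True False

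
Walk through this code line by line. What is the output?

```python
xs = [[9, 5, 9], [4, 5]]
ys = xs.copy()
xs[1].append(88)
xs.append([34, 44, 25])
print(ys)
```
[[9, 5, 9], [4, 5, 88]]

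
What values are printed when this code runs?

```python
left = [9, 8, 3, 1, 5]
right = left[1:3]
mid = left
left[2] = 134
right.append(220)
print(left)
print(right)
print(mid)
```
[9, 8, 134, 1, 5]
[8, 3, 220]
[9, 8, 134, 1, 5]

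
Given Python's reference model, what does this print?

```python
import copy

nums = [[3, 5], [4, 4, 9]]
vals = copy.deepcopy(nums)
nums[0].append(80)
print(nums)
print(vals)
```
[[3, 5, 80], [4, 4, 9]]
[[3, 5], [4, 4, 9]]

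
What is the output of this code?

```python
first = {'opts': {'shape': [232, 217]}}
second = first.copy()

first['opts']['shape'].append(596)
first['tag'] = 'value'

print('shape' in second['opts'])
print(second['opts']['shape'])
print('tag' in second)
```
True
[232, 217, 596]
False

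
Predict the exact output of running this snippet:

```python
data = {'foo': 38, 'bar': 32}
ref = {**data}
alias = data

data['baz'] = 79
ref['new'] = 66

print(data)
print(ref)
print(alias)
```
{'foo': 38, 'bar': 32, 'baz': 79}
{'foo': 38, 'bar': 32, 'new': 66}
{'foo': 38, 'bar': 32, 'baz': 79}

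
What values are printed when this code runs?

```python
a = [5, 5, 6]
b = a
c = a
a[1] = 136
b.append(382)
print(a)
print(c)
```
[5, 136, 6, 382]
[5, 136, 6, 382]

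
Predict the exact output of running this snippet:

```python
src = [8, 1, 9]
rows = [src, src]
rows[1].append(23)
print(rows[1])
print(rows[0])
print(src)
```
[8, 1, 9, 23]
[8, 1, 9, 23]
[8, 1, 9, 23]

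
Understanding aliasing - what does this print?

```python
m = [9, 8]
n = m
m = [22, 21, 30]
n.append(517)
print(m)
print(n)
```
[22, 21, 30]
[9, 8, 517]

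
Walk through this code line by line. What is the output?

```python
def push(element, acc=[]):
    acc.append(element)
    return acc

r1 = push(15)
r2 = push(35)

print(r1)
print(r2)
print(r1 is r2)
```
[15, 35]
[15, 35]
True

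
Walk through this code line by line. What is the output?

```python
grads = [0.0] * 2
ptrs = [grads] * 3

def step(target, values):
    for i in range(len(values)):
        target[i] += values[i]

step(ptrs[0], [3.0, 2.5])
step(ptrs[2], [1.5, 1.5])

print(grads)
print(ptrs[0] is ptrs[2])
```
[4.5, 4.0]
True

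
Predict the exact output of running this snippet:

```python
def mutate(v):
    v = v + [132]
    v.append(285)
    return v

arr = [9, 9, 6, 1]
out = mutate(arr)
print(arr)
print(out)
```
[9, 9, 6, 1]
[9, 9, 6, 1, 132, 285]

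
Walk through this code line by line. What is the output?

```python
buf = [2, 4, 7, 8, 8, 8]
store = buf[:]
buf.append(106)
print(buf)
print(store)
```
[2, 4, 7, 8, 8, 8, 106]
[2, 4, 7, 8, 8, 8]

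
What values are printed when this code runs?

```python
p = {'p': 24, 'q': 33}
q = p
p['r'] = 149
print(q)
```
{'p': 24, 'q': 33, 'r': 149}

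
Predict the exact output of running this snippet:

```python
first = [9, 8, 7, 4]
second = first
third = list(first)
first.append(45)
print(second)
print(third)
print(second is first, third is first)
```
[9, 8, 7, 4, 45]
[9, 8, 7, 4]
True False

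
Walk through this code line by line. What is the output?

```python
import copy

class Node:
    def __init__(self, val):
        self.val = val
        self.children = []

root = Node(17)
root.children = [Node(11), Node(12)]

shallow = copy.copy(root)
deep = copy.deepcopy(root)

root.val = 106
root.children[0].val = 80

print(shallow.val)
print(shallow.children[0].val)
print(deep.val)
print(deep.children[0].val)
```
17
80
17
11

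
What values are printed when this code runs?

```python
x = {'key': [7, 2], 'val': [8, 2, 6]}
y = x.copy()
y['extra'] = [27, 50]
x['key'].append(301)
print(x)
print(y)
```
{'key': [7, 2, 301], 'val': [8, 2, 6]}
{'key': [7, 2, 301], 'val': [8, 2, 6], 'extra': [27, 50]}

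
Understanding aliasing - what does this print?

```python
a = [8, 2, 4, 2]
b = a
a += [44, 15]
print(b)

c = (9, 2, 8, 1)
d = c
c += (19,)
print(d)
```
[8, 2, 4, 2, 44, 15]
(9, 2, 8, 1)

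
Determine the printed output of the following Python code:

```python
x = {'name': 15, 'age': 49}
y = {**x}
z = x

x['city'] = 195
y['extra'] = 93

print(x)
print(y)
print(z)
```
{'name': 15, 'age': 49, 'city': 195}
{'name': 15, 'age': 49, 'extra': 93}
{'name': 15, 'age': 49, 'city': 195}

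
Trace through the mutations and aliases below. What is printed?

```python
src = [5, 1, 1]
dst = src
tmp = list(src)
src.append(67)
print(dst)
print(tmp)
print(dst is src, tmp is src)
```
[5, 1, 1, 67]
[5, 1, 1]
True False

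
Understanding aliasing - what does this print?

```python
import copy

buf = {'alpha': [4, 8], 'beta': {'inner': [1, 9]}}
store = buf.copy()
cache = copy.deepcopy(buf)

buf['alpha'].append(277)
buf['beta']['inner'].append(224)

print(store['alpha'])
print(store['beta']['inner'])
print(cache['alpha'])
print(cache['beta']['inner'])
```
[4, 8, 277]
[1, 9, 224]
[4, 8]
[1, 9]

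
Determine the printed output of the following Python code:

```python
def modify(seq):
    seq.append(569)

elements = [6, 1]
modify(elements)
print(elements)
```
[6, 1, 569]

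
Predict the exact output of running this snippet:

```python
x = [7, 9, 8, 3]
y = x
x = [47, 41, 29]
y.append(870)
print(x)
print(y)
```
[47, 41, 29]
[7, 9, 8, 3, 870]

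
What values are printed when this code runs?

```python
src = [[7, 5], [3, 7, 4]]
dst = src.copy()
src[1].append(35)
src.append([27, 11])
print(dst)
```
[[7, 5], [3, 7, 4, 35]]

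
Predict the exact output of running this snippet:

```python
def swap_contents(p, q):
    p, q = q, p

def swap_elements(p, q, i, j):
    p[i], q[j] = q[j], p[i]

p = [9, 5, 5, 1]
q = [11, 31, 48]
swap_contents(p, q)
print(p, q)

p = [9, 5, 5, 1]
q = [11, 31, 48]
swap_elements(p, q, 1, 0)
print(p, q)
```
[9, 5, 5, 1] [11, 31, 48]
[9, 11, 5, 1] [5, 31, 48]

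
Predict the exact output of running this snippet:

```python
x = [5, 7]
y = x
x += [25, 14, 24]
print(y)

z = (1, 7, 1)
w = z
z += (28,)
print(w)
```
[5, 7, 25, 14, 24]
(1, 7, 1)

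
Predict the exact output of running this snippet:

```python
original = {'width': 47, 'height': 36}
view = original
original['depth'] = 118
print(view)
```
{'width': 47, 'height': 36, 'depth': 118}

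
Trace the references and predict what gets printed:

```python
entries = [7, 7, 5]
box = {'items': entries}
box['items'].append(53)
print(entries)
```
[7, 7, 5, 53]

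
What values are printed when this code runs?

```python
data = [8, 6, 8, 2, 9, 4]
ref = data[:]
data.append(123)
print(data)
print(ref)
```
[8, 6, 8, 2, 9, 4, 123]
[8, 6, 8, 2, 9, 4]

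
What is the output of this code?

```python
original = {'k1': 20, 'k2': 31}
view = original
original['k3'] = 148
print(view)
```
{'k1': 20, 'k2': 31, 'k3': 148}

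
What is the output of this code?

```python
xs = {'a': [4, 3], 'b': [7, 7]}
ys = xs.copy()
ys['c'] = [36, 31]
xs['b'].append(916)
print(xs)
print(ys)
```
{'a': [4, 3], 'b': [7, 7, 916]}
{'a': [4, 3], 'b': [7, 7, 916], 'c': [36, 31]}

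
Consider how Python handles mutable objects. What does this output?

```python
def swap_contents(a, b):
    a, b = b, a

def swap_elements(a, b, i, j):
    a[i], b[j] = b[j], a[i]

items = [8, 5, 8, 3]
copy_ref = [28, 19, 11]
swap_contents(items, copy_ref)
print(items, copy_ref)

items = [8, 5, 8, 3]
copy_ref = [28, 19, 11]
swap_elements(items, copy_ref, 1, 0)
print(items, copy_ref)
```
[8, 5, 8, 3] [28, 19, 11]
[8, 28, 8, 3] [5, 19, 11]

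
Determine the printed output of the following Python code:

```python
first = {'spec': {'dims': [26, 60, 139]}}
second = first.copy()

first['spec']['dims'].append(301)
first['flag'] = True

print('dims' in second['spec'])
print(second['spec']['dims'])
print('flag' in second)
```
True
[26, 60, 139, 301]
False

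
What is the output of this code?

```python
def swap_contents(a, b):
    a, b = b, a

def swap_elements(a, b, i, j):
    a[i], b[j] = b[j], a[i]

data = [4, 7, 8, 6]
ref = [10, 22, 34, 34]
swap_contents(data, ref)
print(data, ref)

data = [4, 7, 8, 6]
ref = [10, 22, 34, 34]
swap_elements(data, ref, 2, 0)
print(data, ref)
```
[4, 7, 8, 6] [10, 22, 34, 34]
[4, 7, 10, 6] [8, 22, 34, 34]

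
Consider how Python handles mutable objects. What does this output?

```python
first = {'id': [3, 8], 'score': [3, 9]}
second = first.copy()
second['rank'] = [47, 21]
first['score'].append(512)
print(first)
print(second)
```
{'id': [3, 8], 'score': [3, 9, 512]}
{'id': [3, 8], 'score': [3, 9, 512], 'rank': [47, 21]}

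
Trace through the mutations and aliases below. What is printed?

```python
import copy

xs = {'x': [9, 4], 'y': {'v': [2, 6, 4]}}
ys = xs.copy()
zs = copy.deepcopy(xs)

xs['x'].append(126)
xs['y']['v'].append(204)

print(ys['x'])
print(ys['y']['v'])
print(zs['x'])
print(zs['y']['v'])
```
[9, 4, 126]
[2, 6, 4, 204]
[9, 4]
[2, 6, 4]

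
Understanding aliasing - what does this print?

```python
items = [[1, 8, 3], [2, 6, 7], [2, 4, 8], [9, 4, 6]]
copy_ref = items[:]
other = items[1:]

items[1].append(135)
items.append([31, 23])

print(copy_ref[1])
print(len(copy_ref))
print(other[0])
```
[2, 6, 7, 135]
4
[2, 6, 7, 135]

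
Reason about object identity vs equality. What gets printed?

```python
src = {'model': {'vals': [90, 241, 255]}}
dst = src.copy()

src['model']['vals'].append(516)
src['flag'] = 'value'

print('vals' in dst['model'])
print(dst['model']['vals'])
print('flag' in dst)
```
True
[90, 241, 255, 516]
False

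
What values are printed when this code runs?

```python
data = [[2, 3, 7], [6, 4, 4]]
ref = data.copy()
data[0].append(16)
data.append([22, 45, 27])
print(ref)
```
[[2, 3, 7, 16], [6, 4, 4]]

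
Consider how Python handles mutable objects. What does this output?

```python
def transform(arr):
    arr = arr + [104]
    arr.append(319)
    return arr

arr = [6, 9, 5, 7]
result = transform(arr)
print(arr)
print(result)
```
[6, 9, 5, 7]
[6, 9, 5, 7, 104, 319]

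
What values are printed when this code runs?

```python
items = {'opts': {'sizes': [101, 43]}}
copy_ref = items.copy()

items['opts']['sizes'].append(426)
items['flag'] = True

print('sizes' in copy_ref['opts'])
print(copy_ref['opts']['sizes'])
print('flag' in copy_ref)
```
True
[101, 43, 426]
False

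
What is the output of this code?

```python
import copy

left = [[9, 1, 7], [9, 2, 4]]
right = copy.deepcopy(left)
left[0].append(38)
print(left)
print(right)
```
[[9, 1, 7, 38], [9, 2, 4]]
[[9, 1, 7], [9, 2, 4]]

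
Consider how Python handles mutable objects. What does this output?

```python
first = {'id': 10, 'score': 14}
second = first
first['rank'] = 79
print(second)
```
{'id': 10, 'score': 14, 'rank': 79}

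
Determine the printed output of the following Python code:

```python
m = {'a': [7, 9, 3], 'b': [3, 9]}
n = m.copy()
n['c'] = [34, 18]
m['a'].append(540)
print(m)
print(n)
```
{'a': [7, 9, 3, 540], 'b': [3, 9]}
{'a': [7, 9, 3, 540], 'b': [3, 9], 'c': [34, 18]}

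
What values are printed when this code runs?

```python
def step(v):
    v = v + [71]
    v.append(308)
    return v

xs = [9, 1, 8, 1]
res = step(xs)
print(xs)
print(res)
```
[9, 1, 8, 1]
[9, 1, 8, 1, 71, 308]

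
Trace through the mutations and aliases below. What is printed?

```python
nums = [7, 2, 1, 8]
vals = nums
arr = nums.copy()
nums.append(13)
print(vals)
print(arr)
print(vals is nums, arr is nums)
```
[7, 2, 1, 8, 13]
[7, 2, 1, 8]
True False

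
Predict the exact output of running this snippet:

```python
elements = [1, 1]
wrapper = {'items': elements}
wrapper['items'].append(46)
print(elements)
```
[1, 1, 46]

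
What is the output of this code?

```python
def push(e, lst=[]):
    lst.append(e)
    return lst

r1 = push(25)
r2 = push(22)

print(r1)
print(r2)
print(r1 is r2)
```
[25, 22]
[25, 22]
True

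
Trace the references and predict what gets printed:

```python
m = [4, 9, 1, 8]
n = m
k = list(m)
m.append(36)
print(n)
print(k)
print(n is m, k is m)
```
[4, 9, 1, 8, 36]
[4, 9, 1, 8]
True False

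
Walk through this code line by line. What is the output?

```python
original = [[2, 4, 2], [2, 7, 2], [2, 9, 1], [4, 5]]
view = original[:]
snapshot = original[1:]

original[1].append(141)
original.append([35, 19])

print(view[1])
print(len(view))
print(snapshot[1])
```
[2, 7, 2, 141]
4
[2, 9, 1]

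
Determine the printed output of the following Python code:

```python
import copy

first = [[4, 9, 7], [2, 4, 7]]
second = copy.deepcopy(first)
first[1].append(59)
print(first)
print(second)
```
[[4, 9, 7], [2, 4, 7, 59]]
[[4, 9, 7], [2, 4, 7]]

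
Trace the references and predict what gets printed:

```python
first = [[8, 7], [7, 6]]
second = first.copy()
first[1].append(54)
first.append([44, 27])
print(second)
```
[[8, 7], [7, 6, 54]]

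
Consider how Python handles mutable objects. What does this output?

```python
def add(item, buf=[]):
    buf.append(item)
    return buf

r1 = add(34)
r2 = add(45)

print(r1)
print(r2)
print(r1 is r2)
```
[34, 45]
[34, 45]
True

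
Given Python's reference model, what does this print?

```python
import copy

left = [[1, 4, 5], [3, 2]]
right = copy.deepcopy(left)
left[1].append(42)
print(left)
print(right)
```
[[1, 4, 5], [3, 2, 42]]
[[1, 4, 5], [3, 2]]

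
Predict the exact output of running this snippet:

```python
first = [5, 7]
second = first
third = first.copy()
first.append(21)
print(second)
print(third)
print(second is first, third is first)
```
[5, 7, 21]
[5, 7]
True False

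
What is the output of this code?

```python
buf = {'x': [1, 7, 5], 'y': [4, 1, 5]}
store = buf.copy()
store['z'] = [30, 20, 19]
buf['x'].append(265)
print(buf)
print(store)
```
{'x': [1, 7, 5, 265], 'y': [4, 1, 5]}
{'x': [1, 7, 5, 265], 'y': [4, 1, 5], 'z': [30, 20, 19]}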